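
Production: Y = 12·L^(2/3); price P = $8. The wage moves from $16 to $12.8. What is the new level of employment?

L* = 125

From P·MP_L = w with MP_L = 8·L^(-1/3), the labor demand is L(w) = (64/w)^(3).
At w = 16: L = 64. At w = 12.8: L = 125.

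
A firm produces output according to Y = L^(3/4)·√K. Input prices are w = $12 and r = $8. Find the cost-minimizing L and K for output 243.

L* = 81, K* = 81

Cost minimization requires the marginal rate of technical substitution to equal the input-price ratio: MP_L/MP_K = w/r.
Here MP_L/MP_K = (3/4)·(K/L)/(1/2) = 1.5·(K/L). Setting this equal to 12/8 = 1.5 gives K = L.
Substituting into Y = 243: L^(3/4)·(L)^(1/2) = 243.
Solving, L = 81 and K = 81.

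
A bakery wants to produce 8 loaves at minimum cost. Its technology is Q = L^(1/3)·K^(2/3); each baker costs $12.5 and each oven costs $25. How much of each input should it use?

Cost minimization requires the marginal rate of technical substitution to equal the input-price ratio: MP_L/MP_K = w/r.
Here MP_L/MP_K = (1/3)·(K/L)/(2/3) = 0.5·(K/L). Setting this equal to 12.5/25 = 0.5 gives K = L.
Substituting into Q = 8: L^(1/3)·(L)^(2/3) = 8.
Solving, L = 8 and K = 8.

L* = 8, K* = 8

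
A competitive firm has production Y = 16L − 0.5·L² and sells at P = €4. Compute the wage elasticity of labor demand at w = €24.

From P·MP_L = w with MP_L = 16 − L, labor demand is L(w) = 16 − w/4.
dL/dw = −1/(4) = -0.25.
At w = 24, L = 10, so ε = (dL/dw)·(w/L) = (-0.25)·(24/10) = -0.6.

ε = -0.6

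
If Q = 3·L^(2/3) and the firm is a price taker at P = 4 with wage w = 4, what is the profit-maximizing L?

L* = 8

MP_L = (2/3)·3·L^(-1/3) = 2·L^(-1/3).
Profit maximization for a price taker requires P·MP_L = w: 4·2·L^(-1/3) = 4.
So L^(-1/3) = 0.5, which gives L = 8.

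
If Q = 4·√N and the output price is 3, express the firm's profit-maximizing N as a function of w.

MP_N = (1/2)·4·N^(-1/2) = 2·N^(-1/2).
Setting P·MP_N = w: 6·N^(-1/2) = w.
Solving for N: N^(-1/2) = w/6, so N = (6/w)^(2).

N(w) = 36/w²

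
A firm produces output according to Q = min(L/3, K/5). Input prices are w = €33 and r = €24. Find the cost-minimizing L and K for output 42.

With a fixed-proportions technology, the cost-minimizing bundle uses no slack in either input: L/3 = K/5 = Q.
So L = 3·42 = 126 and K = 5·42 = 210.

L* = 126, K* = 210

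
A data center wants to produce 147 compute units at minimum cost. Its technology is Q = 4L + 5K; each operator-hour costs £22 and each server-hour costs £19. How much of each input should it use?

The inputs are perfect substitutes, so the firm uses whichever has the lower cost per unit of output.
Cost per unit of output via L is w/4 = 5.5; via K it is r/5 = 3.8. K is cheaper.
Producing Q = 147 with K alone: L = 0, K = 29.4.

L* = 0, K* = 29.4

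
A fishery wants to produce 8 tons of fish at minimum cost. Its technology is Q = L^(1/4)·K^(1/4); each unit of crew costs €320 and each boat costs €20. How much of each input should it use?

L* = 16, K* = 256

Cost minimization requires the marginal rate of technical substitution to equal the input-price ratio: MP_L/MP_K = w/r.
Here MP_L/MP_K = (1/4)·(K/L)/(1/4) = (K/L). Setting this equal to 320/20 = 16 gives K = 16L.
Substituting into Q = 8: L^(1/4)·(16L)^(1/4) = 8.
Solving, L = 16 and K = 256.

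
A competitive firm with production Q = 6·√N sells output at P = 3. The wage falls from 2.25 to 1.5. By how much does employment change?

From P·MP_N = w with MP_N = 3·N^(-1/2), the labor demand is N(w) = (9/w)^(2).
At w = 2.25: N = 16. At w = 1.5: N = 36.
ΔN = 36 − 16 = 20.

ΔN = 20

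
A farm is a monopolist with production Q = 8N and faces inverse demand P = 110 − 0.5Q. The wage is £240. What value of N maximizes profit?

Marginal revenue from the inverse demand is MR = 110 − Q.
The marginal product is MP_N = 8.
A monopolist hires until marginal revenue product equals the wage: MR·MP_N = w.
(110 − 8N)·8 = 240, so N = 10.

N* = 10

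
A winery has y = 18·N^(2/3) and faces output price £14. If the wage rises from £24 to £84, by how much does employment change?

ΔN = -335

From P·MP_N = w with MP_N = 12·N^(-1/3), the labor demand is N(w) = (168/w)^(3).
At w = 24: N = 343. At w = 84: N = 8.
ΔN = 8 − 343 = -335.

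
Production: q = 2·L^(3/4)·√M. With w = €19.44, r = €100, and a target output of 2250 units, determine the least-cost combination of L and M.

L* = 625, M* = 81

Cost minimization requires the marginal rate of technical substitution to equal the input-price ratio: MP_L/MP_M = w/r.
Here MP_L/MP_M = (3/4)·(M/L)/(1/2) = 1.5·(M/L). Setting this equal to 19.44/100 = 0.1944 gives M = 0.1296L.
Substituting into q = 2250: 2·L^(3/4)·(0.1296L)^(1/2) = 2250.
Solving, L = 625 and M = 81.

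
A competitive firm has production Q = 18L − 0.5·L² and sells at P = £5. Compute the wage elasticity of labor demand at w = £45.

ε = -1

From P·MP_L = w with MP_L = 18 − L, labor demand is L(w) = 18 − w/5.
dL/dw = −1/(5) = -0.2.
At w = 45, L = 9, so ε = (dL/dw)·(w/L) = (-0.2)·(45/9) = -1.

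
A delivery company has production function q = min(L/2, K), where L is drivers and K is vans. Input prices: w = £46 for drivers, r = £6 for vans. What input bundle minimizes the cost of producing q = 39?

With a fixed-proportions technology, the cost-minimizing bundle uses no slack in either input: L/2 = K = q.
So L = 2·39 = 78 and K = 39.

L* = 78, K* = 39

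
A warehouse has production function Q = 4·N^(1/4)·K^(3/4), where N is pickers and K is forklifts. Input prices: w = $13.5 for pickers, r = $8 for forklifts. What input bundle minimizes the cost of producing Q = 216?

N* = 16, K* = 81

Cost minimization requires the marginal rate of technical substitution to equal the input-price ratio: MP_N/MP_K = w/r.
Here MP_N/MP_K = (1/4)·(K/N)/(3/4) = (1/3)·(K/N). Setting this equal to 13.5/8 = 1.6875 gives K = 5.0625N.
Substituting into Q = 216: 4·N^(1/4)·(5.0625N)^(3/4) = 216.
Solving, N = 16 and K = 81.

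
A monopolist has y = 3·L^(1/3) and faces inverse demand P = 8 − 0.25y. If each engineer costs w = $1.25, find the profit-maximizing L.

Marginal revenue from the inverse demand is MR = 8 − 0.5y.
The marginal product is MP_L = L^(-2/3).
A monopolist hires until marginal revenue product equals the wage: MR·MP_L = w.
At L, y = 3·L^(1/3). Substituting and solving: (8 − 1.5·L^(1/3))·L^(-2/3) = 1.25 gives L = 8.

L* = 8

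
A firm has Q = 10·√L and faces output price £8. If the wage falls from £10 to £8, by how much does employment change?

From P·MP_L = w with MP_L = 5·L^(-1/2), the labor demand is L(w) = (40/w)^(2).
At w = 10: L = 16. At w = 8: L = 25.
ΔL = 25 − 16 = 9.

ΔL = 9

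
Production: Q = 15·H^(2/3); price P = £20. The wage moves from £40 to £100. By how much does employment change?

ΔH = -117

From P·MP_H = w with MP_H = 10·H^(-1/3), the labor demand is H(w) = (200/w)^(3).
At w = 40: H = 125. At w = 100: H = 8.
ΔH = 8 − 125 = -117.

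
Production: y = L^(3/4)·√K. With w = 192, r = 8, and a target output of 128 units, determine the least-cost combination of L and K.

L* = 16, K* = 256

Cost minimization requires the marginal rate of technical substitution to equal the input-price ratio: MP_L/MP_K = w/r.
Here MP_L/MP_K = (3/4)·(K/L)/(1/2) = 1.5·(K/L). Setting this equal to 192/8 = 24 gives K = 16L.
Substituting into y = 128: L^(3/4)·(16L)^(1/2) = 128.
Solving, L = 16 and K = 256.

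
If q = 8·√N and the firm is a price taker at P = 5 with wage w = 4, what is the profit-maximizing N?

N* = 25

MP_N = (1/2)·8·N^(-1/2) = 4·N^(-1/2).
Profit maximization for a price taker requires P·MP_N = w: 5·4·N^(-1/2) = 4.
So N^(-1/2) = 0.2, which gives N = 25.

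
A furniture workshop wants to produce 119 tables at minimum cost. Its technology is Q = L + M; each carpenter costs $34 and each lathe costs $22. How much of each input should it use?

L* = 0, M* = 119

The inputs are perfect substitutes, so the firm uses whichever has the lower cost per unit of output.
Cost per unit of output via L is 34; via M it is 22. M is cheaper.
Producing Q = 119 with M alone: L = 0, M = 119.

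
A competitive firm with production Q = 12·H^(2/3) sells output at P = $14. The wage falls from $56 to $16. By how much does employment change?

From P·MP_H = w with MP_H = 8·H^(-1/3), the labor demand is H(w) = (112/w)^(3).
At w = 56: H = 8. At w = 16: H = 343.
ΔH = 343 − 8 = 335.

ΔH = 335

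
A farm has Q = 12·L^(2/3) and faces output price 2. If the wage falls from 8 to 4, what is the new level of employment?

From P·MP_L = w with MP_L = 8·L^(-1/3), the labor demand is L(w) = (16/w)^(3).
At w = 8: L = 8. At w = 4: L = 64.

L* = 64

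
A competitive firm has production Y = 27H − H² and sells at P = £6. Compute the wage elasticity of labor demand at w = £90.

ε = -1.25

From P·MP_H = w with MP_H = 27 − 2H, labor demand is H(w) = (27 − w/6)/2.
dH/dw = −1/(12) = -1/12.
At w = 90, H = 6, so ε = (dH/dw)·(w/H) = (-1/12)·(90/6) = -1.25.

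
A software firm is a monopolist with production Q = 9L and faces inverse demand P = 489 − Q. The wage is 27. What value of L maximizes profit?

Marginal revenue from the inverse demand is MR = 489 − 2Q.
The marginal product is MP_L = 9.
A monopolist hires until marginal revenue product equals the wage: MR·MP_L = w.
(489 − 18L)·9 = 27, so L = 27.

L* = 27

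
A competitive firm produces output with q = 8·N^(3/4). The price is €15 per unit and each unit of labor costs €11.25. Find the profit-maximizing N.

MP_N = (3/4)·8·N^(-1/4) = 6·N^(-1/4).
Profit maximization for a price taker requires P·MP_N = w: 15·6·N^(-1/4) = 11.25.
So N^(-1/4) = 0.125, which gives N = 4096.

N* = 4096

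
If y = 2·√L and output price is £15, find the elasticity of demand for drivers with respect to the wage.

MP_L = (1/2)·2·L^(-1/2), so P·MP_L = w gives 15·L^(-1/2) = w.
Solving, L(w) = (15/w)^(2). This is a constant-elasticity form: L ∝ w^(−2), so ε = −2.

ε = -2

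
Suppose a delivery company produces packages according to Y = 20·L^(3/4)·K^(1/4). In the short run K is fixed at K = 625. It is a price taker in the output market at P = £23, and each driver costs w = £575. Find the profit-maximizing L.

With K = 625, MP_L = (3/4)·20·L^(-1/4)·625^(1/4) = 75·L^(-1/4).
Profit maximization for a price taker requires P·MP_L = w: 23·75·L^(-1/4) = 575.
So L^(-1/4) = 1/3, which gives L = 81.

L* = 81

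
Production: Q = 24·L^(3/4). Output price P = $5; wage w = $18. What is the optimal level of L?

L* = 625

MP_L = (3/4)·24·L^(-1/4) = 18·L^(-1/4).
Profit maximization for a price taker requires P·MP_L = w: 5·18·L^(-1/4) = 18.
So L^(-1/4) = 0.2, which gives L = 625.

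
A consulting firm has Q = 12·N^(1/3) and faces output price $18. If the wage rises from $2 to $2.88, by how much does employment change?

From P·MP_N = w with MP_N = 4·N^(-2/3), the labor demand is N(w) = (72/w)^(3/2).
At w = 2: N = 216. At w = 2.88: N = 125.
ΔN = 125 − 216 = -91.

ΔN = -91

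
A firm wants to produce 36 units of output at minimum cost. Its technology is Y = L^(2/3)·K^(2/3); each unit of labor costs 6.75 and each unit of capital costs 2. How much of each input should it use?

L* = 8, K* = 27

Cost minimization requires the marginal rate of technical substitution to equal the input-price ratio: MP_L/MP_K = w/r.
Here MP_L/MP_K = (2/3)·(K/L)/(2/3) = (K/L). Setting this equal to 6.75/2 = 3.375 gives K = 3.375L.
Substituting into Y = 36: L^(2/3)·(3.375L)^(2/3) = 36.
Solving, L = 8 and K = 27.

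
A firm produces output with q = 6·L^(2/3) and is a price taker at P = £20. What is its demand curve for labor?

MP_L = (2/3)·6·L^(-1/3) = 4·L^(-1/3).
Setting P·MP_L = w: 80·L^(-1/3) = w.
Solving for L: L^(-1/3) = w/80, so L = (80/w)^(3).

L(w) = 512000/w³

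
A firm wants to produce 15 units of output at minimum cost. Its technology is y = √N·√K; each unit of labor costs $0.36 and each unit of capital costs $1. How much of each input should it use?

Cost minimization requires the marginal rate of technical substitution to equal the input-price ratio: MP_N/MP_K = w/r.
Here MP_N/MP_K = (1/2)·(K/N)/(1/2) = (K/N). Setting this equal to 0.36/1 = 0.36 gives K = 0.36N.
Substituting into y = 15: N^(1/2)·(0.36N)^(1/2) = 15.
Solving, N = 25 and K = 9.

N* = 25, K* = 9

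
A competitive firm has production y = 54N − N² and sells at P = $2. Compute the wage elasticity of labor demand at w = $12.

From P·MP_N = w with MP_N = 54 − 2N, labor demand is N(w) = (54 − w/2)/2.
dN/dw = −1/(4) = -0.25.
At w = 12, N = 24, so ε = (dN/dw)·(w/N) = (-0.25)·(12/24) = -0.125.

ε = -0.125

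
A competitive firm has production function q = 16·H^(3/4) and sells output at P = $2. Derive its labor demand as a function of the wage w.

H(w) = 331776/w^(4)

MP_H = (3/4)·16·H^(-1/4) = 12·H^(-1/4).
Setting P·MP_H = w: 24·H^(-1/4) = w.
Solving for H: H^(-1/4) = w/24, so H = (24/w)^(4).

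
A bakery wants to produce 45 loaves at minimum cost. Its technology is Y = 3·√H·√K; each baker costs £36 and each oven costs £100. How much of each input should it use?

Cost minimization requires the marginal rate of technical substitution to equal the input-price ratio: MP_H/MP_K = w/r.
Here MP_H/MP_K = (1/2)·(K/H)/(1/2) = (K/H). Setting this equal to 36/100 = 0.36 gives K = 0.36H.
Substituting into Y = 45: 3·H^(1/2)·(0.36H)^(1/2) = 45.
Solving, H = 25 and K = 9.

H* = 25, K* = 9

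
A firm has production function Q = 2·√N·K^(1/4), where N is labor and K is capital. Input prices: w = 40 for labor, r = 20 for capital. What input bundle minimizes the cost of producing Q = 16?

Cost minimization requires the marginal rate of technical substitution to equal the input-price ratio: MP_N/MP_K = w/r.
Here MP_N/MP_K = (1/2)·(K/N)/(1/4) = 2·(K/N). Setting this equal to 40/20 = 2 gives K = N.
Substituting into Q = 16: 2·N^(1/2)·(N)^(1/4) = 16.
Solving, N = 16 and K = 16.

N* = 16, K* = 16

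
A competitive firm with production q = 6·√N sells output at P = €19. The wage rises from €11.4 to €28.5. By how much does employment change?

From P·MP_N = w with MP_N = 3·N^(-1/2), the labor demand is N(w) = (57/w)^(2).
At w = 11.4: N = 25. At w = 28.5: N = 4.
ΔN = 4 − 25 = -21.

ΔN = -21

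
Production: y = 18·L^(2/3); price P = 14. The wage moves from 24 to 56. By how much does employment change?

ΔL = -316

From P·MP_L = w with MP_L = 12·L^(-1/3), the labor demand is L(w) = (168/w)^(3).
At w = 24: L = 343. At w = 56: L = 27.
ΔL = 27 − 343 = -316.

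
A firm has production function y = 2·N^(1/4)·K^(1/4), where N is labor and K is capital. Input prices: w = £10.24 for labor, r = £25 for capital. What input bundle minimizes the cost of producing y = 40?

N* = 625, K* = 256

Cost minimization requires the marginal rate of technical substitution to equal the input-price ratio: MP_N/MP_K = w/r.
Here MP_N/MP_K = (1/4)·(K/N)/(1/4) = (K/N). Setting this equal to 10.24/25 = 0.4096 gives K = 0.4096N.
Substituting into y = 40: 2·N^(1/4)·(0.4096N)^(1/4) = 40.
Solving, N = 625 and K = 256.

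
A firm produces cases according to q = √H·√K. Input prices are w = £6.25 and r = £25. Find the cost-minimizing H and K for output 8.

Cost minimization requires the marginal rate of technical substitution to equal the input-price ratio: MP_H/MP_K = w/r.
Here MP_H/MP_K = (1/2)·(K/H)/(1/2) = (K/H). Setting this equal to 6.25/25 = 0.25 gives K = 0.25H.
Substituting into q = 8: H^(1/2)·(0.25H)^(1/2) = 8.
Solving, H = 16 and K = 4.

H* = 16, K* = 4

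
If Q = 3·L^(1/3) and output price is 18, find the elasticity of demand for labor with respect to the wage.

ε = -1.5

MP_L = (1/3)·3·L^(-2/3), so P·MP_L = w gives 18·L^(-2/3) = w.
Solving, L(w) = (18/w)^(3/2). This is a constant-elasticity form: L ∝ w^(−3/2), so ε = −3/2.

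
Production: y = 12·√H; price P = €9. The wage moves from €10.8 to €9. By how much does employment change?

ΔH = 11

From P·MP_H = w with MP_H = 6·H^(-1/2), the labor demand is H(w) = (54/w)^(2).
At w = 10.8: H = 25. At w = 9: H = 36.
ΔH = 36 − 25 = 11.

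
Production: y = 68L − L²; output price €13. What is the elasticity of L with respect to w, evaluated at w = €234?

From P·MP_L = w with MP_L = 68 − 2L, labor demand is L(w) = (68 − w/13)/2.
dL/dw = −1/(26) = -1/26.
At w = 234, L = 25, so ε = (dL/dw)·(w/L) = (-1/26)·(234/25) = -0.36.

ε = -0.36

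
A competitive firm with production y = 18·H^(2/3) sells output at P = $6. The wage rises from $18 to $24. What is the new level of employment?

From P·MP_H = w with MP_H = 12·H^(-1/3), the labor demand is H(w) = (72/w)^(3).
At w = 18: H = 64. At w = 24: H = 27.

H* = 27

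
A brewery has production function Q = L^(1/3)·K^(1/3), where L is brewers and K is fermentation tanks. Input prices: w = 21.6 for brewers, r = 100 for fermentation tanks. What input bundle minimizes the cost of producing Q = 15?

L* = 125, K* = 27

Cost minimization requires the marginal rate of technical substitution to equal the input-price ratio: MP_L/MP_K = w/r.
Here MP_L/MP_K = (1/3)·(K/L)/(1/3) = (K/L). Setting this equal to 21.6/100 = 0.216 gives K = 0.216L.
Substituting into Q = 15: L^(1/3)·(0.216L)^(1/3) = 15.
Solving, L = 125 and K = 27.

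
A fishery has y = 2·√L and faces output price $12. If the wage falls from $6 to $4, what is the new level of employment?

L* = 9

From P·MP_L = w with MP_L = L^(-1/2), the labor demand is L(w) = (12/w)^(2).
At w = 6: L = 4. At w = 4: L = 9.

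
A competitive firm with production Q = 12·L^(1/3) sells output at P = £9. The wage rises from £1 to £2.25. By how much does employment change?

ΔL = -152

From P·MP_L = w with MP_L = 4·L^(-2/3), the labor demand is L(w) = (36/w)^(3/2).
At w = 1: L = 216. At w = 2.25: L = 64.
ΔL = 64 − 216 = -152.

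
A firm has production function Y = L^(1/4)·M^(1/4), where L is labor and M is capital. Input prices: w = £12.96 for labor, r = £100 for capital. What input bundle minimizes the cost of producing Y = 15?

L* = 625, M* = 81

Cost minimization requires the marginal rate of technical substitution to equal the input-price ratio: MP_L/MP_M = w/r.
Here MP_L/MP_M = (1/4)·(M/L)/(1/4) = (M/L). Setting this equal to 12.96/100 = 0.1296 gives M = 0.1296L.
Substituting into Y = 15: L^(1/4)·(0.1296L)^(1/4) = 15.
Solving, L = 625 and M = 81.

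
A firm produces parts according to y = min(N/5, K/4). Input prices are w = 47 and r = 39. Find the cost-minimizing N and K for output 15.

With a fixed-proportions technology, the cost-minimizing bundle uses no slack in either input: N/5 = K/4 = y.
So N = 5·15 = 75 and K = 4·15 = 60.

N* = 75, K* = 60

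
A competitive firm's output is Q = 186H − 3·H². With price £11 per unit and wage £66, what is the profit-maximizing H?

The marginal product of H is MP_H = 186 − 6H.
A price-taking firm hires until the value of the marginal product equals the wage: P·MP_H = w, so 11·(186 − 6H) = 66.
Then 186 − 6H = 6, giving H = 30.

H* = 30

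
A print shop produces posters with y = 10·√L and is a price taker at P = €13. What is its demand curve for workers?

L(w) = 4225/w²

MP_L = (1/2)·10·L^(-1/2) = 5·L^(-1/2).
Setting P·MP_L = w: 65·L^(-1/2) = w.
Solving for L: L^(-1/2) = w/65, so L = (65/w)^(2).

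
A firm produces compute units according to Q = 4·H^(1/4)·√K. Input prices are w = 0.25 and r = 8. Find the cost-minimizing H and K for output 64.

Cost minimization requires the marginal rate of technical substitution to equal the input-price ratio: MP_H/MP_K = w/r.
Here MP_H/MP_K = (1/4)·(K/H)/(1/2) = 0.5·(K/H). Setting this equal to 0.25/8 = 0.03125 gives K = 0.0625H.
Substituting into Q = 64: 4·H^(1/4)·(0.0625H)^(1/2) = 64.
Solving, H = 256 and K = 16.

H* = 256, K* = 16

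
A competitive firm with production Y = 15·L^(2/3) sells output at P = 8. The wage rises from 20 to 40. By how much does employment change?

ΔL = -56

From P·MP_L = w with MP_L = 10·L^(-1/3), the labor demand is L(w) = (80/w)^(3).
At w = 20: L = 64. At w = 40: L = 8.
ΔL = 8 − 64 = -56.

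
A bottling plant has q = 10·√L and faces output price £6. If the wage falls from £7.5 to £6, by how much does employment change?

ΔL = 9

From P·MP_L = w with MP_L = 5·L^(-1/2), the labor demand is L(w) = (30/w)^(2).
At w = 7.5: L = 16. At w = 6: L = 25.
ΔL = 25 − 16 = 9.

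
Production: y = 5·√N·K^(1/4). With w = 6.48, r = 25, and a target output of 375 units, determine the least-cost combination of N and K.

Cost minimization requires the marginal rate of technical substitution to equal the input-price ratio: MP_N/MP_K = w/r.
Here MP_N/MP_K = (1/2)·(K/N)/(1/4) = 2·(K/N). Setting this equal to 6.48/25 = 0.2592 gives K = 0.1296N.
Substituting into y = 375: 5·N^(1/2)·(0.1296N)^(1/4) = 375.
Solving, N = 625 and K = 81.

N* = 625, K* = 81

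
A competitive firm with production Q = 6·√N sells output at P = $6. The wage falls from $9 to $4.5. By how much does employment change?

ΔN = 12

From P·MP_N = w with MP_N = 3·N^(-1/2), the labor demand is N(w) = (18/w)^(2).
At w = 9: N = 4. At w = 4.5: N = 16.
ΔN = 16 − 4 = 12.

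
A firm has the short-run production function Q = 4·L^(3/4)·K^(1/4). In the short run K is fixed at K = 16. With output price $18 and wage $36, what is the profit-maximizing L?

L* = 81

With K = 16, MP_L = (3/4)·4·L^(-1/4)·16^(1/4) = 6·L^(-1/4).
Profit maximization for a price taker requires P·MP_L = w: 18·6·L^(-1/4) = 36.
So L^(-1/4) = 1/3, which gives L = 81.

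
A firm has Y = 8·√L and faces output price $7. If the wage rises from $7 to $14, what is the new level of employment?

From P·MP_L = w with MP_L = 4·L^(-1/2), the labor demand is L(w) = (28/w)^(2).
At w = 7: L = 16. At w = 14: L = 4.

L* = 4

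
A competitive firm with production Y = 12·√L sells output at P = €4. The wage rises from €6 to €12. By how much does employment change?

ΔL = -12

From P·MP_L = w with MP_L = 6·L^(-1/2), the labor demand is L(w) = (24/w)^(2).
At w = 6: L = 16. At w = 12: L = 4.
ΔL = 4 − 16 = -12.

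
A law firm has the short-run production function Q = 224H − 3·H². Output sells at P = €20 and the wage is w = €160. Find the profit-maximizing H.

H* = 36

The marginal product of H is MP_H = 224 − 6H.
A price-taking firm hires until the value of the marginal product equals the wage: P·MP_H = w, so 20·(224 − 6H) = 160.
Then 224 − 6H = 8, giving H = 36.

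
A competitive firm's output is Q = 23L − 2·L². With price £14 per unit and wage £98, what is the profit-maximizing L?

L* = 4

The marginal product of L is MP_L = 23 − 4L.
A price-taking firm hires until the value of the marginal product equals the wage: P·MP_L = w, so 14·(23 − 4L) = 98.
Then 23 − 4L = 7, giving L = 4.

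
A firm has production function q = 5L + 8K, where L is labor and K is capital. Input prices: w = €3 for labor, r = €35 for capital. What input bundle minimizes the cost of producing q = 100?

The inputs are perfect substitutes, so the firm uses whichever has the lower cost per unit of output.
Cost per unit of output via L is w/5 = 0.6; via K it is r/8 = 4.375. L is cheaper.
Producing q = 100 with L alone: L = 20, K = 0.

L* = 20, K* = 0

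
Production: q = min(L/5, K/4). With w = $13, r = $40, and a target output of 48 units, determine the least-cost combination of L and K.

L* = 240, K* = 192

With a fixed-proportions technology, the cost-minimizing bundle uses no slack in either input: L/5 = K/4 = q.
So L = 5·48 = 240 and K = 4·48 = 192.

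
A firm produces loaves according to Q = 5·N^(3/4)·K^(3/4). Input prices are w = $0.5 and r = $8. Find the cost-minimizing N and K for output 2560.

Cost minimization requires the marginal rate of technical substitution to equal the input-price ratio: MP_N/MP_K = w/r.
Here MP_N/MP_K = (3/4)·(K/N)/(3/4) = (K/N). Setting this equal to 0.5/8 = 0.0625 gives K = 0.0625N.
Substituting into Q = 2560: 5·N^(3/4)·(0.0625N)^(3/4) = 2560.
Solving, N = 256 and K = 16.

N* = 256, K* = 16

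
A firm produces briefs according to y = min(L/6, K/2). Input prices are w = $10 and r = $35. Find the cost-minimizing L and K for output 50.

L* = 300, K* = 100

With a fixed-proportions technology, the cost-minimizing bundle uses no slack in either input: L/6 = K/2 = y.
So L = 6·50 = 300 and K = 2·50 = 100.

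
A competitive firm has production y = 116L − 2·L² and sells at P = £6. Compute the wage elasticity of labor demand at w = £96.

ε = -0.16

From P·MP_L = w with MP_L = 116 − 4L, labor demand is L(w) = (116 − w/6)/4.
dL/dw = −1/(24) = -1/24.
At w = 96, L = 25, so ε = (dL/dw)·(w/L) = (-1/24)·(96/25) = -0.16.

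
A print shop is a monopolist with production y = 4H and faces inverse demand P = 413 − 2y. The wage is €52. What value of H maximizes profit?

H* = 25

Marginal revenue from the inverse demand is MR = 413 − 4y.
The marginal product is MP_H = 4.
A monopolist hires until marginal revenue product equals the wage: MR·MP_H = w.
(413 − 16H)·4 = 52, so H = 25.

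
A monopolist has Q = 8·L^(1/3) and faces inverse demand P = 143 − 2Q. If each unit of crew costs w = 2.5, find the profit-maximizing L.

Marginal revenue from the inverse demand is MR = 143 − 4Q.
The marginal product is MP_L = (8/3)·L^(-2/3).
A monopolist hires until marginal revenue product equals the wage: MR·MP_L = w.
At L, Q = 8·L^(1/3). Substituting and solving: (143 − 32·L^(1/3))·(8/3)·L^(-2/3) = 2.5 gives L = 64.

L* = 64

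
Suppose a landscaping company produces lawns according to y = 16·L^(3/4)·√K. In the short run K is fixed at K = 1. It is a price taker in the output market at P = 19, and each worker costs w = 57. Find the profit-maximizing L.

L* = 256

With K = 1, MP_L = (3/4)·16·L^(-1/4)·1^(1/2) = 12·L^(-1/4).
Profit maximization for a price taker requires P·MP_L = w: 19·12·L^(-1/4) = 57.
So L^(-1/4) = 0.25, which gives L = 256.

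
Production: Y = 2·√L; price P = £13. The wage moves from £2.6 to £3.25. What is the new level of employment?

From P·MP_L = w with MP_L = L^(-1/2), the labor demand is L(w) = (13/w)^(2).
At w = 2.6: L = 25. At w = 3.25: L = 16.

L* = 16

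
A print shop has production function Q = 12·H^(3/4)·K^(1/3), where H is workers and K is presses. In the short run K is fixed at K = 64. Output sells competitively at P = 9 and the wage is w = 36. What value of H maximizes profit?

With K = 64, MP_H = (3/4)·12·H^(-1/4)·64^(1/3) = 36·H^(-1/4).
Profit maximization for a price taker requires P·MP_H = w: 9·36·H^(-1/4) = 36.
So H^(-1/4) = 1/9, which gives H = 6561.

H* = 6561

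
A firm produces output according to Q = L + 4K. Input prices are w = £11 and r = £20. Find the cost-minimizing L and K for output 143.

L* = 0, K* = 35.75

The inputs are perfect substitutes, so the firm uses whichever has the lower cost per unit of output.
Cost per unit of output via L is 11; via K it is 5. K is cheaper.
Producing Q = 143 with K alone: L = 0, K = 35.75.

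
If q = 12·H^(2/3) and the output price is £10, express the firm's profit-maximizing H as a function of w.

MP_H = (2/3)·12·H^(-1/3) = 8·H^(-1/3).
Setting P·MP_H = w: 80·H^(-1/3) = w.
Solving for H: H^(-1/3) = w/80, so H = (80/w)^(3).

H(w) = 512000/w³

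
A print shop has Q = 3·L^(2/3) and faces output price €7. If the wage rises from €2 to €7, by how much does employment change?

From P·MP_L = w with MP_L = 2·L^(-1/3), the labor demand is L(w) = (14/w)^(3).
At w = 2: L = 343. At w = 7: L = 8.
ΔL = 8 − 343 = -335.

ΔL = -335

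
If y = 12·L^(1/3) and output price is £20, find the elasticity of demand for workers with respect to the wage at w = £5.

MP_L = (1/3)·12·L^(-2/3), so P·MP_L = w gives 80·L^(-2/3) = w.
Solving, L(w) = (80/w)^(3/2). This is a constant-elasticity form: L ∝ w^(−3/2), so ε = −3/2.

ε = -1.5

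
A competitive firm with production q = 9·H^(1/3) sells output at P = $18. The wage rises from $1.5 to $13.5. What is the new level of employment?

From P·MP_H = w with MP_H = 3·H^(-2/3), the labor demand is H(w) = (54/w)^(3/2).
At w = 1.5: H = 216. At w = 13.5: H = 8.

H* = 8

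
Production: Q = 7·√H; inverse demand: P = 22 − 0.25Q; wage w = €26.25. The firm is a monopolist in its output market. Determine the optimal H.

H* = 4

Marginal revenue from the inverse demand is MR = 22 − 0.5Q.
The marginal product is MP_H = 3.5·H^(-1/2).
A monopolist hires until marginal revenue product equals the wage: MR·MP_H = w.
At H, Q = 7·√H. Substituting and solving: (22 − 3.5·√H)·3.5·H^(-1/2) = 26.25 gives H = 4.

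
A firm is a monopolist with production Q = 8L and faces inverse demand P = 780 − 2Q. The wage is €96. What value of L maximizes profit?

L* = 24

Marginal revenue from the inverse demand is MR = 780 − 4Q.
The marginal product is MP_L = 8.
A monopolist hires until marginal revenue product equals the wage: MR·MP_L = w.
(780 − 32L)·8 = 96, so L = 24.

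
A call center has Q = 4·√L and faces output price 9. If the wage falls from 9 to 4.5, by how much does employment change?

From P·MP_L = w with MP_L = 2·L^(-1/2), the labor demand is L(w) = (18/w)^(2).
At w = 9: L = 4. At w = 4.5: L = 16.
ΔL = 16 − 4 = 12.

ΔL = 12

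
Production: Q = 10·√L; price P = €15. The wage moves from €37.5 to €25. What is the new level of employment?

From P·MP_L = w with MP_L = 5·L^(-1/2), the labor demand is L(w) = (75/w)^(2).
At w = 37.5: L = 4. At w = 25: L = 9.

L* = 9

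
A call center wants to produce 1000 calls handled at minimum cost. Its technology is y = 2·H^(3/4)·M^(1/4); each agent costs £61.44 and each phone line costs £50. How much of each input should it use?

Cost minimization requires the marginal rate of technical substitution to equal the input-price ratio: MP_H/MP_M = w/r.
Here MP_H/MP_M = (3/4)·(M/H)/(1/4) = 3·(M/H). Setting this equal to 61.44/50 = 1.2288 gives M = 0.4096H.
Substituting into y = 1000: 2·H^(3/4)·(0.4096H)^(1/4) = 1000.
Solving, H = 625 and M = 256.

H* = 625, M* = 256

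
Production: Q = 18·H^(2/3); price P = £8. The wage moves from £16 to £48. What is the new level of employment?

From P·MP_H = w with MP_H = 12·H^(-1/3), the labor demand is H(w) = (96/w)^(3).
At w = 16: H = 216. At w = 48: H = 8.

H* = 8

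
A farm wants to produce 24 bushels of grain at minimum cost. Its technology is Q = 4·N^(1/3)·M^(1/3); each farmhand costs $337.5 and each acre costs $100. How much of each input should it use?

Cost minimization requires the marginal rate of technical substitution to equal the input-price ratio: MP_N/MP_M = w/r.
Here MP_N/MP_M = (1/3)·(M/N)/(1/3) = (M/N). Setting this equal to 337.5/100 = 3.375 gives M = 3.375N.
Substituting into Q = 24: 4·N^(1/3)·(3.375N)^(1/3) = 24.
Solving, N = 8 and M = 27.

N* = 8, M* = 27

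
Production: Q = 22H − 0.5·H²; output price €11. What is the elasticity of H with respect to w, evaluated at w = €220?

From P·MP_H = w with MP_H = 22 − H, labor demand is H(w) = 22 − w/11.
dH/dw = −1/(11) = -1/11.
At w = 220, H = 2, so ε = (dH/dw)·(w/H) = (-1/11)·(220/2) = -10.

ε = -10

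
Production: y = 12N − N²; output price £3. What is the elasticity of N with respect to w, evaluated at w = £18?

From P·MP_N = w with MP_N = 12 − 2N, labor demand is N(w) = (12 − w/3)/2.
dN/dw = −1/(6) = -1/6.
At w = 18, N = 3, so ε = (dN/dw)·(w/N) = (-1/6)·(18/3) = -1.

ε = -1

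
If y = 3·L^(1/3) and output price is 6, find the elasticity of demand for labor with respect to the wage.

ε = -1.5

MP_L = (1/3)·3·L^(-2/3), so P·MP_L = w gives 6·L^(-2/3) = w.
Solving, L(w) = (6/w)^(3/2). This is a constant-elasticity form: L ∝ w^(−3/2), so ε = −3/2.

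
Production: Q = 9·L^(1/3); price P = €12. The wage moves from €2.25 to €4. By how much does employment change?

ΔL = -37

From P·MP_L = w with MP_L = 3·L^(-2/3), the labor demand is L(w) = (36/w)^(3/2).
At w = 2.25: L = 64. At w = 4: L = 27.
ΔL = 27 − 64 = -37.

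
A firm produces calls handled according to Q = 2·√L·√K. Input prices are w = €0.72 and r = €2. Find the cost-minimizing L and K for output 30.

Cost minimization requires the marginal rate of technical substitution to equal the input-price ratio: MP_L/MP_K = w/r.
Here MP_L/MP_K = (1/2)·(K/L)/(1/2) = (K/L). Setting this equal to 0.72/2 = 0.36 gives K = 0.36L.
Substituting into Q = 30: 2·L^(1/2)·(0.36L)^(1/2) = 30.
Solving, L = 25 and K = 9.

L* = 25, K* = 9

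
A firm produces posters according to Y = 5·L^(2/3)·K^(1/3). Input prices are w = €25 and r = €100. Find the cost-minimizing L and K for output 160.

Cost minimization requires the marginal rate of technical substitution to equal the input-price ratio: MP_L/MP_K = w/r.
Here MP_L/MP_K = (2/3)·(K/L)/(1/3) = 2·(K/L). Setting this equal to 25/100 = 0.25 gives K = 0.125L.
Substituting into Y = 160: 5·L^(2/3)·(0.125L)^(1/3) = 160.
Solving, L = 64 and K = 8.

L* = 64, K* = 8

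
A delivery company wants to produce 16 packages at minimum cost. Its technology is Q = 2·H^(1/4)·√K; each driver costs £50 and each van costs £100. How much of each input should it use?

H* = 16, K* = 16

Cost minimization requires the marginal rate of technical substitution to equal the input-price ratio: MP_H/MP_K = w/r.
Here MP_H/MP_K = (1/4)·(K/H)/(1/2) = 0.5·(K/H). Setting this equal to 50/100 = 0.5 gives K = H.
Substituting into Q = 16: 2·H^(1/4)·(H)^(1/2) = 16.
Solving, H = 16 and K = 16.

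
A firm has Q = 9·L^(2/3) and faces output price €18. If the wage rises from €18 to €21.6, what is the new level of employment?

From P·MP_L = w with MP_L = 6·L^(-1/3), the labor demand is L(w) = (108/w)^(3).
At w = 18: L = 216. At w = 21.6: L = 125.

L* = 125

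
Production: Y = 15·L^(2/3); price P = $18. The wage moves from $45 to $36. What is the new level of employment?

From P·MP_L = w with MP_L = 10·L^(-1/3), the labor demand is L(w) = (180/w)^(3).
At w = 45: L = 64. At w = 36: L = 125.

L* = 125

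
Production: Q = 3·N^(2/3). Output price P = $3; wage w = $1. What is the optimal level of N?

N* = 216

MP_N = (2/3)·3·N^(-1/3) = 2·N^(-1/3).
Profit maximization for a price taker requires P·MP_N = w: 3·2·N^(-1/3) = 1.
So N^(-1/3) = 1/6, which gives N = 216.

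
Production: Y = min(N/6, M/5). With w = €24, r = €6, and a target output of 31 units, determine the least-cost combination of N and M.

With a fixed-proportions technology, the cost-minimizing bundle uses no slack in either input: N/6 = M/5 = Y.
So N = 6·31 = 186 and M = 5·31 = 155.

N* = 186, M* = 155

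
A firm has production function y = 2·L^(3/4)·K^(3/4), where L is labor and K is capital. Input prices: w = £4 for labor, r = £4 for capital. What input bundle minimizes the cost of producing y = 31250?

L* = 625, K* = 625

Cost minimization requires the marginal rate of technical substitution to equal the input-price ratio: MP_L/MP_K = w/r.
Here MP_L/MP_K = (3/4)·(K/L)/(3/4) = (K/L). Setting this equal to 4/4 = 1 gives K = L.
Substituting into y = 31250: 2·L^(3/4)·(L)^(3/4) = 31250.
Solving, L = 625 and K = 625.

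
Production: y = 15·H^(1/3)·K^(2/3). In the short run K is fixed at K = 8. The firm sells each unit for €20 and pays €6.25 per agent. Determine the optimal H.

With K = 8, MP_H = (1/3)·15·H^(-2/3)·8^(2/3) = 20·H^(-2/3).
Profit maximization for a price taker requires P·MP_H = w: 20·20·H^(-2/3) = 6.25.
So H^(-2/3) = 0.015625, which gives H = 512.

H* = 512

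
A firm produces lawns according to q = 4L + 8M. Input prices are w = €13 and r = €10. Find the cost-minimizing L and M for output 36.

L* = 0, M* = 4.5

The inputs are perfect substitutes, so the firm uses whichever has the lower cost per unit of output.
Cost per unit of output via L is w/4 = 3.25; via M it is r/8 = 1.25. M is cheaper.
Producing q = 36 with M alone: L = 0, M = 4.5.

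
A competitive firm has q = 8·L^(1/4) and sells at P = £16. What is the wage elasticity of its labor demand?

ε = -4/3

MP_L = (1/4)·8·L^(-3/4), so P·MP_L = w gives 32·L^(-3/4) = w.
Solving, L(w) = (32/w)^(4/3). This is a constant-elasticity form: L ∝ w^(−4/3), so ε = −4/3.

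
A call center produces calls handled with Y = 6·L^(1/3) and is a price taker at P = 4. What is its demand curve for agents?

L(w) = (8/w)^(3/2)

MP_L = (1/3)·6·L^(-2/3) = 2·L^(-2/3).
Setting P·MP_L = w: 8·L^(-2/3) = w.
Solving for L: L^(-2/3) = w/8, so L = (8/w)^(3/2).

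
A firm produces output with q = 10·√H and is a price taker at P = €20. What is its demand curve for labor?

MP_H = (1/2)·10·H^(-1/2) = 5·H^(-1/2).
Setting P·MP_H = w: 100·H^(-1/2) = w.
Solving for H: H^(-1/2) = w/100, so H = (100/w)^(2).

H(w) = 10000/w²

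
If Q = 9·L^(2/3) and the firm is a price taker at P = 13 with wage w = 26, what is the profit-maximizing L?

L* = 27

MP_L = (2/3)·9·L^(-1/3) = 6·L^(-1/3).
Profit maximization for a price taker requires P·MP_L = w: 13·6·L^(-1/3) = 26.
So L^(-1/3) = 1/3, which gives L = 27.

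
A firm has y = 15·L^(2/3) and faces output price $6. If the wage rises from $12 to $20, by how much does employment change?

ΔL = -98

From P·MP_L = w with MP_L = 10·L^(-1/3), the labor demand is L(w) = (60/w)^(3).
At w = 12: L = 125. At w = 20: L = 27.
ΔL = 27 − 125 = -98.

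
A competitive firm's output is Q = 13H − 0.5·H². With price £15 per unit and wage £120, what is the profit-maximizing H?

The marginal product of H is MP_H = 13 − H.
A price-taking firm hires until the value of the marginal product equals the wage: P·MP_H = w, so 15·(13 − H) = 120.
Then 13 − H = 8, giving H = 5.

H* = 5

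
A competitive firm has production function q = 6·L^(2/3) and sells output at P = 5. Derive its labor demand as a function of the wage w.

MP_L = (2/3)·6·L^(-1/3) = 4·L^(-1/3).
Setting P·MP_L = w: 20·L^(-1/3) = w.
Solving for L: L^(-1/3) = w/20, so L = (20/w)^(3).

L(w) = 8000/w³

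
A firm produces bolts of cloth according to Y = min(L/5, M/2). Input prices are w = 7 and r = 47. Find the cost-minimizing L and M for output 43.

L* = 215, M* = 86

With a fixed-proportions technology, the cost-minimizing bundle uses no slack in either input: L/5 = M/2 = Y.
So L = 5·43 = 215 and M = 2·43 = 86.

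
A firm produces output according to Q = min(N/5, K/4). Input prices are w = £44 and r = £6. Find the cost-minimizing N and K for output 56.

N* = 280, K* = 224

With a fixed-proportions technology, the cost-minimizing bundle uses no slack in either input: N/5 = K/4 = Q.
So N = 5·56 = 280 and K = 4·56 = 224.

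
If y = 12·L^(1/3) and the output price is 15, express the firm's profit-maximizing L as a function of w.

MP_L = (1/3)·12·L^(-2/3) = 4·L^(-2/3).
Setting P·MP_L = w: 60·L^(-2/3) = w.
Solving for L: L^(-2/3) = w/60, so L = (60/w)^(3/2).

L(w) = (60/w)^(3/2)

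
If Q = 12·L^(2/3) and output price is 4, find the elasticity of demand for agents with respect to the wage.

MP_L = (2/3)·12·L^(-1/3), so P·MP_L = w gives 32·L^(-1/3) = w.
Solving, L(w) = (32/w)^(3). This is a constant-elasticity form: L ∝ w^(−3), so ε = −3.

ε = -3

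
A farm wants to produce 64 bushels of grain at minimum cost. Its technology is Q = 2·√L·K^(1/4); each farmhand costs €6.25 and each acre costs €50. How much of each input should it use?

L* = 256, K* = 16

Cost minimization requires the marginal rate of technical substitution to equal the input-price ratio: MP_L/MP_K = w/r.
Here MP_L/MP_K = (1/2)·(K/L)/(1/4) = 2·(K/L). Setting this equal to 6.25/50 = 0.125 gives K = 0.0625L.
Substituting into Q = 64: 2·L^(1/2)·(0.0625L)^(1/4) = 64.
Solving, L = 256 and K = 16.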